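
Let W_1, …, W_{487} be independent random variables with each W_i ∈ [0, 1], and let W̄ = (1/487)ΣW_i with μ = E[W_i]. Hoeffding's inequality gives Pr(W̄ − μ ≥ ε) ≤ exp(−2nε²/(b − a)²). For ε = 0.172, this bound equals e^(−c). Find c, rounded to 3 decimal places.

28.815

c = 2nε²/(b − a)² = 2·487·0.172² / 1² = 28.8148.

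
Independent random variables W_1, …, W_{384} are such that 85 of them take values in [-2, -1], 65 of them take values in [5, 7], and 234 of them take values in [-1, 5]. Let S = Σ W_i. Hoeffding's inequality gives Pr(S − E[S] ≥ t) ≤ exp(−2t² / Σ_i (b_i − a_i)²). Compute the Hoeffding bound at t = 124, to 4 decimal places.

0.0300

Σ(b_i − a_i)² = 85·1² + 65·2² + 234·6² = 8769.
Exponent = 2·124² / 8769 = 3.50690.
Bound = exp(−3.50690) = 0.02999.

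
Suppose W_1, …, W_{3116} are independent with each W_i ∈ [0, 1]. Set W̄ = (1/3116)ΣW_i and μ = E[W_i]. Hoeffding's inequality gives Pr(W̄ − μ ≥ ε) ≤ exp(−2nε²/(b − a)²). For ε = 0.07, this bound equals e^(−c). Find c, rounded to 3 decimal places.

c = 2nε²/(b − a)² = 2·3116·0.07² / 1² = 30.5368.

30.537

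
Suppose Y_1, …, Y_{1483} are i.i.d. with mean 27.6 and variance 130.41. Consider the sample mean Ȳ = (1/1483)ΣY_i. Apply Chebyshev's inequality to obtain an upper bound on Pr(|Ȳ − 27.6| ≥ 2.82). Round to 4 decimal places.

Var(Ȳ) = Var(Y_i)/n = 130.41/1483 = 0.087937.
Chebyshev: Pr(|Ȳ − 27.6| ≥ 2.82) ≤ Var(Ȳ)/(2.82)² = 130.41/(1483·2.82²) = 0.0111.

0.0111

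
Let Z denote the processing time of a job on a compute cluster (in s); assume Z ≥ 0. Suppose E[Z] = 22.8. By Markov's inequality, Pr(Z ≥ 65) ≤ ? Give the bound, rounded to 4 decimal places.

0.3508

Markov's inequality: for a non-negative random variable, Pr(Z ≥ a) ≤ E[Z]/a.
Here E[Z] = 22.8 and a = 65, so the bound is 22.8/65 = 0.3508.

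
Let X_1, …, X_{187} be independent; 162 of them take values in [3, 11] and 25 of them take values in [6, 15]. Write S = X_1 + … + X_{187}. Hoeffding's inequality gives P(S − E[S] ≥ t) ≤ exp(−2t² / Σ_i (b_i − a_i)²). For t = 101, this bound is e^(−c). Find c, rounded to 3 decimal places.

Σ(b_i − a_i)² = 162·8² + 25·9² = 12393.
c = 2t² / 12393 = 2·101² / 12393 = 1.6463.

1.646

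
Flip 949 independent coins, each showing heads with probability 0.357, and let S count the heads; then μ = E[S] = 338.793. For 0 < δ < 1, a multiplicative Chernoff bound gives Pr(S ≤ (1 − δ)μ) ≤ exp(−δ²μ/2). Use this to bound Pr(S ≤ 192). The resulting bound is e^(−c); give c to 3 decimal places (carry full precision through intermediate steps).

Write 192 = (1 − δ)μ, so δ = 1 − 192/338.793 = 0.4332823…
Then the exponent is δ²μ/2 = (μ − 192)²/(2μ) = 31.801402.

31.801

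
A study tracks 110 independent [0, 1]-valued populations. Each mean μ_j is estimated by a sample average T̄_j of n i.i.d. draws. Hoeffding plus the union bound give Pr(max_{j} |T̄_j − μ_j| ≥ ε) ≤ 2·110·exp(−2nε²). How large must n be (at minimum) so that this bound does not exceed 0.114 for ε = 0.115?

287

Need 2·110·exp(−2nε²) ≤ 0.114, i.e. exp(−2nε²) ≤ 0.114/220.
So 2nε² ≥ ln(220/0.114) = 7.565184.
Hence n ≥ 7.565184/(2·0.115²) = 286.018.
The smallest integer n is 287.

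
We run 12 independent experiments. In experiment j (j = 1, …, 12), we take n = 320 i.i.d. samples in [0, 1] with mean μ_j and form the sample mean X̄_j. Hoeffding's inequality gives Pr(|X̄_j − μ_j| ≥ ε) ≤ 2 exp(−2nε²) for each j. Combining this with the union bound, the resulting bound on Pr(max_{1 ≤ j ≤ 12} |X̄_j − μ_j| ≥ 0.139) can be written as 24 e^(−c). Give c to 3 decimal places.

Union bound over the 12 events: Pr(max_{1 ≤ j ≤ 12} |X̄_j − μ_j| ≥ 0.139) ≤ 12·2·exp(−2nε²) = 24 exp(−2·320·0.139²).
So c = 2·320·0.139² = 12.3654.

12.365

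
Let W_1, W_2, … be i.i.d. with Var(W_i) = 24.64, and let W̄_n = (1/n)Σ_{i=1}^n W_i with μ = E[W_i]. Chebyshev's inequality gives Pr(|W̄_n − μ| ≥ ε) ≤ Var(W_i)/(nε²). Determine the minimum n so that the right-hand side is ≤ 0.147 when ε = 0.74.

307

Require 24.64/(n·0.74²) ≤ 0.147, i.e. n ≥ 24.64/(0.147·0.74²) = 306.098.
The smallest integer n is 307.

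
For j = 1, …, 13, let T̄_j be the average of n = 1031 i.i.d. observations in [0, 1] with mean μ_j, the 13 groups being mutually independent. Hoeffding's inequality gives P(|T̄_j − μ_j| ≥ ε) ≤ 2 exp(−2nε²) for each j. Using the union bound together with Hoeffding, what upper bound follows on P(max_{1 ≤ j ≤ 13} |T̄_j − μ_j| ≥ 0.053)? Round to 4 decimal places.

Per-experiment Hoeffding bound: 2·exp(−2·1031·0.053²) = 2·exp(−5.79216) = 0.0061028.
Union bound over 13 events: 13·0.0061028 = 0.07934.

0.0793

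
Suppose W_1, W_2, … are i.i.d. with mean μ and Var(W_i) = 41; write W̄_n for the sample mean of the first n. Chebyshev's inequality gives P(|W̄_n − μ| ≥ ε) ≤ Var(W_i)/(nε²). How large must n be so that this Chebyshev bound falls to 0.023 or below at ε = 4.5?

89

Require 41/(n·4.5²) ≤ 0.023, i.e. n ≥ 41/(0.023·4.5²) = 88.030.
The smallest integer n is 89.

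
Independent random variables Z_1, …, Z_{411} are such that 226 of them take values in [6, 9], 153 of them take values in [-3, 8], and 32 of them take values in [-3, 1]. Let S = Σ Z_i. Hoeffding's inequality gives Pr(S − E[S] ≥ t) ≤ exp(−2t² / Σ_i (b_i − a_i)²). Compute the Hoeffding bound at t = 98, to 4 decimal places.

Σ(b_i − a_i)² = 226·3² + 153·11² + 32·4² = 21059.
Exponent = 2·98² / 21059 = 0.91210.
Bound = exp(−0.91210) = 0.40168.

0.4017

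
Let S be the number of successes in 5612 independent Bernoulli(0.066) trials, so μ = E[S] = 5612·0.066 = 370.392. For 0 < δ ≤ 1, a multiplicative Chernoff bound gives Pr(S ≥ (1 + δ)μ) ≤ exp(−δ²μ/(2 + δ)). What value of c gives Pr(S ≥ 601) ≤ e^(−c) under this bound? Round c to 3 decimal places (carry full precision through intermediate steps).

54.746

Write 601 = (1 + δ)μ, so δ = 601/370.392 − 1 = 0.6226052…
Then the exponent is δ²μ/(2 + δ) = (601 − μ)² / (μ·(2 + δ)) = 54.746230.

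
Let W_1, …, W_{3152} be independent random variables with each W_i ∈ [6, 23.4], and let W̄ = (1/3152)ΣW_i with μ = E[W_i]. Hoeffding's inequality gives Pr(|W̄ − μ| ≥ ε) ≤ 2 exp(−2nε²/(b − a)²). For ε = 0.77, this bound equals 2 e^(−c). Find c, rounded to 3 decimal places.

12.345

c = 2nε²/(b − a)² = 2·3152·0.77² / 17.4² = 12.3452.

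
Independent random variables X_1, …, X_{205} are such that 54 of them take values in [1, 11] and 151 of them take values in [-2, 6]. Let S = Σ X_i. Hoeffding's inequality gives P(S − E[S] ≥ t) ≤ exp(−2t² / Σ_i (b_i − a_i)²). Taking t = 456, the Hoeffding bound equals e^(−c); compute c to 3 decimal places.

27.607

Σ(b_i − a_i)² = 54·10² + 151·8² = 15064.
c = 2t² / 15064 = 2·456² / 15064 = 27.6070.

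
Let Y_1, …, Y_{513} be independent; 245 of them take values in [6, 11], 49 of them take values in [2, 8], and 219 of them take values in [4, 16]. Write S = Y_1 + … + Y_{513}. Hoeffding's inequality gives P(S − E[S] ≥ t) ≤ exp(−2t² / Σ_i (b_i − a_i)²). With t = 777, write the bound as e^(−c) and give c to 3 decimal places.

30.627

Σ(b_i − a_i)² = 245·5² + 49·6² + 219·12² = 39425.
c = 2t² / 39425 = 2·777² / 39425 = 30.6267.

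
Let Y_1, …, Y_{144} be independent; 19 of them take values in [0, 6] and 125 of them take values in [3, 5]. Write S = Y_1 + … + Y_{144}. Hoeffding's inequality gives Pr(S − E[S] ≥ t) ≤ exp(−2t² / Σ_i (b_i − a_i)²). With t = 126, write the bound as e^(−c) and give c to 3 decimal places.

Σ(b_i − a_i)² = 19·6² + 125·2² = 1184.
c = 2t² / 1184 = 2·126² / 1184 = 26.8176.

26.818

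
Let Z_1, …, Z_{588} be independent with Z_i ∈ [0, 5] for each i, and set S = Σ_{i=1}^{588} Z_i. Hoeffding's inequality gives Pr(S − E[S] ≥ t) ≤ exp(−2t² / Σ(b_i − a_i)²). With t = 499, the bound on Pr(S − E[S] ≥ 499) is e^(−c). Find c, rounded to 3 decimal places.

33.878

Σ(b_i − a_i)² = 588·(5)² = 14700.
c = 2t²/14700 = 2·499²/14700 = 33.8777.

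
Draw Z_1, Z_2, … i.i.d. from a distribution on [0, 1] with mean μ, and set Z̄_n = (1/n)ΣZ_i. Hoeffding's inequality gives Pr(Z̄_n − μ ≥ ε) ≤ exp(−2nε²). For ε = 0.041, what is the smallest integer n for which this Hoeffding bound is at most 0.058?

Require exp(−2nε²) ≤ 0.058, i.e. 2nε² ≥ ln(1/0.058) = 2.847312.
So n ≥ 2.847312 / (2·0.041²) = 846.910.
The smallest integer n is 847.

847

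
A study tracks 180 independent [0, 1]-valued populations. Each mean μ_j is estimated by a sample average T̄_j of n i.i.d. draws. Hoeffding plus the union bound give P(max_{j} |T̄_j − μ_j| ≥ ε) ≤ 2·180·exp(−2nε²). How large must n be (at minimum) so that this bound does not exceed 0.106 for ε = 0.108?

349

Need 2·180·exp(−2nε²) ≤ 0.106, i.e. exp(−2nε²) ≤ 0.106/360.
So 2nε² ≥ ln(360/0.106) = 8.130420.
Hence n ≥ 8.130420/(2·0.108²) = 348.526.
The smallest integer n is 349.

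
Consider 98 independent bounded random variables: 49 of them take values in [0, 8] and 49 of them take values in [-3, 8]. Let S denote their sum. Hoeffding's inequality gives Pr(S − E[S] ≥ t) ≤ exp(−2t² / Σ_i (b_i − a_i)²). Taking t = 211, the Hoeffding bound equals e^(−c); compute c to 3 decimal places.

Σ(b_i − a_i)² = 49·8² + 49·11² = 9065.
c = 2t² / 9065 = 2·211² / 9065 = 9.8226.

9.823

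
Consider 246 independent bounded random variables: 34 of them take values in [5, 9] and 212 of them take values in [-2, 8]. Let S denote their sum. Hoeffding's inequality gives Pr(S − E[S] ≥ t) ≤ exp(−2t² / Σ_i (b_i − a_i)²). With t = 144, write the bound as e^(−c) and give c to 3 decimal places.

Σ(b_i − a_i)² = 34·4² + 212·10² = 21744.
c = 2t² / 21744 = 2·144² / 21744 = 1.9073.

1.907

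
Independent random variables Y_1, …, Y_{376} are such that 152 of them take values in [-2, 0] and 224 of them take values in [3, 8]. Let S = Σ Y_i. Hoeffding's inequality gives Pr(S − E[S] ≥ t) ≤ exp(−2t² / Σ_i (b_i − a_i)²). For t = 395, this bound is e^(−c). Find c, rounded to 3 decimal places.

Σ(b_i − a_i)² = 152·2² + 224·5² = 6208.
c = 2t² / 6208 = 2·395² / 6208 = 50.2658.

50.266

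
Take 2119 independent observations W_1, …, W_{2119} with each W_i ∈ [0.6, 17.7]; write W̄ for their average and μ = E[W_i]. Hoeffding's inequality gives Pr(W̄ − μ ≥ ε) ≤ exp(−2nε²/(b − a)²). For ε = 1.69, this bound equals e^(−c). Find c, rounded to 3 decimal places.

41.394

c = 2nε²/(b − a)² = 2·2119·1.69² / 17.1² = 41.3945.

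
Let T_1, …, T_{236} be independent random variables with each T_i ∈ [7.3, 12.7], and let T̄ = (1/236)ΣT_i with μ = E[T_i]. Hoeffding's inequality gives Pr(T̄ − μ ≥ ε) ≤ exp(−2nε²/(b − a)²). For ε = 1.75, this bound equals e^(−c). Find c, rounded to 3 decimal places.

49.571

c = 2nε²/(b − a)² = 2·236·1.75² / 5.4² = 49.5713.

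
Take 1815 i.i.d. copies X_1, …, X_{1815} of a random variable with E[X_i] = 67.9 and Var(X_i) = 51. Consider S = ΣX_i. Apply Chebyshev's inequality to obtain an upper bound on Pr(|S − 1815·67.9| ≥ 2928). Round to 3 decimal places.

Var(S) = n·Var(X_i) = 1815·51 = 92565.
Chebyshev: Pr(|S − 1815·67.9| ≥ 2928) ≤ Var(S)/2928² = 92565/8573184 = 0.0108.

0.011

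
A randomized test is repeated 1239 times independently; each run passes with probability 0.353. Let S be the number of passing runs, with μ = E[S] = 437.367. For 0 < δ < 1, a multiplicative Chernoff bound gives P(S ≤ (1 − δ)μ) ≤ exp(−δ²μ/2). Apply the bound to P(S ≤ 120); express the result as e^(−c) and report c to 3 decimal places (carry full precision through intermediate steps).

Write 120 = (1 − δ)μ, so δ = 1 − 120/437.367 = 0.7256309…
Then the exponent is δ²μ/2 = (μ − 120)²/(2μ) = 115.145647.

115.146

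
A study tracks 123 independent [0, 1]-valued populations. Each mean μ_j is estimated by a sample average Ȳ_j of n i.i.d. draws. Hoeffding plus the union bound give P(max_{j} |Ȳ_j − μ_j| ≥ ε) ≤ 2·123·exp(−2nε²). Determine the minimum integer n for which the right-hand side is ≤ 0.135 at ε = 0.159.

Need 2·123·exp(−2nε²) ≤ 0.135, i.e. exp(−2nε²) ≤ 0.135/246.
So 2nε² ≥ ln(246/0.135) = 7.507812.
Hence n ≥ 7.507812/(2·0.159²) = 148.487.
The smallest integer n is 149.

149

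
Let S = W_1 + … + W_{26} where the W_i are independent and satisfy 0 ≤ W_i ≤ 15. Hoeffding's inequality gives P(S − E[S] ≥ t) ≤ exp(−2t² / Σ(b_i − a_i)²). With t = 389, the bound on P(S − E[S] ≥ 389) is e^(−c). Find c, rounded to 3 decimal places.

51.734

Σ(b_i − a_i)² = 26·(15)² = 5850.
c = 2t²/5850 = 2·389²/5850 = 51.7337.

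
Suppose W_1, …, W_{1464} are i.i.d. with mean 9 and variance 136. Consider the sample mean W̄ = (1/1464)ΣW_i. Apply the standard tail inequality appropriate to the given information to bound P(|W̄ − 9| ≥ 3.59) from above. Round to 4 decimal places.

With mean and variance of each term known, Chebyshev's inequality bounds the deviation of the sum (or sample mean).
Var(W̄) = Var(W_i)/n = 136/1464 = 0.092896.
Chebyshev: P(|W̄ − 9| ≥ 3.59) ≤ Var(W̄)/(3.59)² = 136/(1464·3.59²) = 0.0072.

0.0072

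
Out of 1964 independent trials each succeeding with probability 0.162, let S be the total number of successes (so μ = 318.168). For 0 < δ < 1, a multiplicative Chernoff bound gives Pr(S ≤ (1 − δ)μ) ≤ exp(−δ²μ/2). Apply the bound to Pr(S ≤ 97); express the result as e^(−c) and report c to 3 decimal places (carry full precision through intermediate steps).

Write 97 = (1 − δ)μ, so δ = 1 − 97/318.168 = 0.6951296…
Then the exponent is δ²μ/2 = (μ − 97)²/(2μ) = 76.870214.

76.870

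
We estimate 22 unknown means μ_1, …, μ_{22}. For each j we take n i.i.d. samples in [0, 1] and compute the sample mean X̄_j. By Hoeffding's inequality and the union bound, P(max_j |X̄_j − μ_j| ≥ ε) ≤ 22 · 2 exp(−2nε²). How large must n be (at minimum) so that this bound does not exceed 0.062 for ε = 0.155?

137

Need 2·22·exp(−2nε²) ≤ 0.062, i.e. exp(−2nε²) ≤ 0.062/44.
So 2nε² ≥ ln(44/0.062) = 6.564811.
Hence n ≥ 6.564811/(2·0.155²) = 136.625.
The smallest integer n is 137.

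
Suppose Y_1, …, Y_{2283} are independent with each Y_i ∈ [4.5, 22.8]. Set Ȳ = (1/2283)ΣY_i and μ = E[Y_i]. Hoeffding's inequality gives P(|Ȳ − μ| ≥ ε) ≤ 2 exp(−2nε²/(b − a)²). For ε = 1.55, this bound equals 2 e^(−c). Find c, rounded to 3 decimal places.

c = 2nε²/(b − a)² = 2·2283·1.55² / 18.3² = 32.7565.

32.756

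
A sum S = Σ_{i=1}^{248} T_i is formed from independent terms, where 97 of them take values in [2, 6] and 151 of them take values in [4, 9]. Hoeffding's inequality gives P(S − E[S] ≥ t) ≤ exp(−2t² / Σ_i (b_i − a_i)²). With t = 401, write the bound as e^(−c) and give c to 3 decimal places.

60.372

Σ(b_i − a_i)² = 97·4² + 151·5² = 5327.
c = 2t² / 5327 = 2·401² / 5327 = 60.3721.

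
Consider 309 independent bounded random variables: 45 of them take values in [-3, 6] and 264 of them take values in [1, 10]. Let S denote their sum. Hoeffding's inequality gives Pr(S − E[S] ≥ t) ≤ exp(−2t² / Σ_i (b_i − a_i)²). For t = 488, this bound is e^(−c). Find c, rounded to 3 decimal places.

19.029

Σ(b_i − a_i)² = 45·9² + 264·9² = 25029.
c = 2t² / 25029 = 2·488² / 25029 = 19.0294.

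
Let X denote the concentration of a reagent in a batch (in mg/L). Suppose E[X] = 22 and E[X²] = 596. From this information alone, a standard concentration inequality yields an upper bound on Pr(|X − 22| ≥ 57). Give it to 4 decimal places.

The first two moments determine the variance, so Chebyshev's inequality is the sharpest standard bound available.
Var(X) = E[X²] − (E[X])² = 596 − 484 = 112.
Chebyshev's inequality: Pr(|X − μ| ≥ t) ≤ Var(X)/t² = 112/3249 = 0.0345.

0.0345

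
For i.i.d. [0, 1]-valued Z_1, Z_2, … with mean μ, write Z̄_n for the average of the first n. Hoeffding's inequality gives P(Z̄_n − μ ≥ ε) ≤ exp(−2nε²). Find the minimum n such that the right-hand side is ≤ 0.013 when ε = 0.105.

197

Require exp(−2nε²) ≤ 0.013, i.e. 2nε² ≥ ln(1/0.013) = 4.342806.
So n ≥ 4.342806 / (2·0.105²) = 196.953.
The smallest integer n is 197.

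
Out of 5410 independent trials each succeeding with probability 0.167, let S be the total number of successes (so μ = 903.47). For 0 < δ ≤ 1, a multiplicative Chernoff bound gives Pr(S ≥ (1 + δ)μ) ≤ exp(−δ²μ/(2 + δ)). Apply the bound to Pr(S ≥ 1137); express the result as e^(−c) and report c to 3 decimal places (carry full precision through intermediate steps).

26.727

Write 1137 = (1 + δ)μ, so δ = 1137/903.47 − 1 = 0.2584812…
Then the exponent is δ²μ/(2 + δ) = (1137 − μ)² / (μ·(2 + δ)) = 26.727303.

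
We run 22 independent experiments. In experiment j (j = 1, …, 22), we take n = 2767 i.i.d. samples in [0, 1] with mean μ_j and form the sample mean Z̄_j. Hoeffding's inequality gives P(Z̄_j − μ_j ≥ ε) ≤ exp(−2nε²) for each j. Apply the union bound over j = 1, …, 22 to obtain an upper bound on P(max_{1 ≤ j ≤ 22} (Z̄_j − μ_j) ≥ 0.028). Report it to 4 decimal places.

Per-experiment Hoeffding bound: exp(−2·2767·0.028²) = exp(−4.33866) = 0.013054.
Union bound over 22 events: 22·0.013054 = 0.28719.

0.2872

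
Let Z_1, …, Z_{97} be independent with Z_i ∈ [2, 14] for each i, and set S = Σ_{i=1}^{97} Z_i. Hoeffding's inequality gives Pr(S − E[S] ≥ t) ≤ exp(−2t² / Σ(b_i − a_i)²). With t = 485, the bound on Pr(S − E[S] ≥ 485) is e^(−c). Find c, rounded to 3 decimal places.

33.681

Σ(b_i − a_i)² = 97·(12)² = 13968.
c = 2t²/13968 = 2·485²/13968 = 33.6806.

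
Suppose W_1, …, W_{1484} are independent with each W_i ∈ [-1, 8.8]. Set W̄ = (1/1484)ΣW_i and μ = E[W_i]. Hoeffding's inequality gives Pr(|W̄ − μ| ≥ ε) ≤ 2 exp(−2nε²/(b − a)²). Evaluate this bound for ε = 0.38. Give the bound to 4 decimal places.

Exponent: 2nε²/(b − a)² = 2·1484·0.38² / 9.8² = 4.46251.
Bound = 2·exp(−4.46251) = 0.02307.

0.0231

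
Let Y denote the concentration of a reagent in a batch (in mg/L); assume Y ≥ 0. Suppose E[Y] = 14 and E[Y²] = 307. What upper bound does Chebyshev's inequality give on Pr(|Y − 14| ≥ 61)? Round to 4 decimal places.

0.0298

Var(Y) = E[Y²] − (E[Y])² = 307 − 196 = 111.
Chebyshev's inequality: Pr(|Y − μ| ≥ t) ≤ Var(Y)/t² = 111/3721 = 0.0298.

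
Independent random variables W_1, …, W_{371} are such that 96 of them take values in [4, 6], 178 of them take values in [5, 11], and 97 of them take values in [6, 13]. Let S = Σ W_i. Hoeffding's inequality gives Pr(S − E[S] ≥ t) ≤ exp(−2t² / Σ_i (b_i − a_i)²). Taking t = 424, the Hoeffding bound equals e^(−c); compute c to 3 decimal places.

31.144

Σ(b_i − a_i)² = 96·2² + 178·6² + 97·7² = 11545.
c = 2t² / 11545 = 2·424² / 11545 = 31.1435.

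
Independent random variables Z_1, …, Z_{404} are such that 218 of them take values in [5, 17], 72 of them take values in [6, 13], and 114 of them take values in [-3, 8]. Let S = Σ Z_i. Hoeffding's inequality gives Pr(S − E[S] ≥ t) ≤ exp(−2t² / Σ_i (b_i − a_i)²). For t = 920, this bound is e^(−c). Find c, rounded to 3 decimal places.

Σ(b_i − a_i)² = 218·12² + 72·7² + 114·11² = 48714.
c = 2t² / 48714 = 2·920² / 48714 = 34.7498.

34.750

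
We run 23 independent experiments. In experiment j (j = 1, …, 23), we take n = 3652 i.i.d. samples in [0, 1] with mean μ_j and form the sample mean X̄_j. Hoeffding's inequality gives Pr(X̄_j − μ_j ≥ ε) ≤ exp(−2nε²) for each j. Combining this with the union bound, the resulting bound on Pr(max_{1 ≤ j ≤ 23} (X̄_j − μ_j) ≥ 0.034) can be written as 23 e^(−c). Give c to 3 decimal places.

8.443

Union bound over the 23 events: Pr(max_{1 ≤ j ≤ 23} (X̄_j − μ_j) ≥ 0.034) ≤ 23·exp(−2nε²) = 23 exp(−2·3652·0.034²).
So c = 2·3652·0.034² = 8.4434.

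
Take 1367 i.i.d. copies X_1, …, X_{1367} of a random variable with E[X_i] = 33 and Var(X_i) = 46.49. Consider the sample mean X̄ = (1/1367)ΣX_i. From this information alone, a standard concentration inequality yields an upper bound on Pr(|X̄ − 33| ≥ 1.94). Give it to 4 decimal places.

0.0090

With mean and variance of each term known, Chebyshev's inequality bounds the deviation of the sum (or sample mean).
Var(X̄) = Var(X_i)/n = 46.49/1367 = 0.034009.
Chebyshev: Pr(|X̄ − 33| ≥ 1.94) ≤ Var(X̄)/(1.94)² = 46.49/(1367·1.94²) = 0.0090.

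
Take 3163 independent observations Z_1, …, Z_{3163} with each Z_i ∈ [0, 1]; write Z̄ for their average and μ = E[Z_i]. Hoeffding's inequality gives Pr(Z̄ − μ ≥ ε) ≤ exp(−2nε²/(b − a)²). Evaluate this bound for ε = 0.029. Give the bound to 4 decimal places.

0.0049

Exponent: 2nε²/(b − a)² = 2·3163·0.029² / 1² = 5.32017.
Bound = exp(−5.32017) = 0.00489.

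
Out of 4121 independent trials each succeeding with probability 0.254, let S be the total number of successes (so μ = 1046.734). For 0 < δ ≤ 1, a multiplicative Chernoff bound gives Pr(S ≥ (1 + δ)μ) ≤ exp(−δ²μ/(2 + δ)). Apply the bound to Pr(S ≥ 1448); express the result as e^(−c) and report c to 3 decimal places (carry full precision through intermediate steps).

64.542

Write 1448 = (1 + δ)μ, so δ = 1448/1046.734 − 1 = 0.3833505…
Then the exponent is δ²μ/(2 + δ) = (1448 − μ)² / (μ·(2 + δ)) = 64.541712.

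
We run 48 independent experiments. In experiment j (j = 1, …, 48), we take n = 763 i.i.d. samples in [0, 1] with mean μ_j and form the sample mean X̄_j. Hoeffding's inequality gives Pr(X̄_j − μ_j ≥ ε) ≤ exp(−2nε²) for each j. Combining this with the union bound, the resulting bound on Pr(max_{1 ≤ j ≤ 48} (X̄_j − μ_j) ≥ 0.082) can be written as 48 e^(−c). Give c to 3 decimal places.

Union bound over the 48 events: Pr(max_{1 ≤ j ≤ 48} (X̄_j − μ_j) ≥ 0.082) ≤ 48·exp(−2nε²) = 48 exp(−2·763·0.082²).
So c = 2·763·0.082² = 10.2608.

10.261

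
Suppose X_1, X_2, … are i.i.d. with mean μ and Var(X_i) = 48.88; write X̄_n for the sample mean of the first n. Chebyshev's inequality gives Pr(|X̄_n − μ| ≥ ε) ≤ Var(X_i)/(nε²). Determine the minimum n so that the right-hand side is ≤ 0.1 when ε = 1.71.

Require 48.88/(n·1.71²) ≤ 0.1, i.e. n ≥ 48.88/(0.1·1.71²) = 167.163.
The smallest integer n is 168.

168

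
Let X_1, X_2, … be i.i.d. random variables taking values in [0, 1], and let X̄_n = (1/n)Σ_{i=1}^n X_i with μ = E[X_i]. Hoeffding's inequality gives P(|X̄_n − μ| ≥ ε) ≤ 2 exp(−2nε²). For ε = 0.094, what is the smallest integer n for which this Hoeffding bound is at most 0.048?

212

Require 2·exp(−2nε²) ≤ 0.048, i.e. 2nε² ≥ ln(2/0.048) = 3.729701.
So n ≥ 3.729701 / (2·0.094²) = 211.051.
The smallest integer n is 212.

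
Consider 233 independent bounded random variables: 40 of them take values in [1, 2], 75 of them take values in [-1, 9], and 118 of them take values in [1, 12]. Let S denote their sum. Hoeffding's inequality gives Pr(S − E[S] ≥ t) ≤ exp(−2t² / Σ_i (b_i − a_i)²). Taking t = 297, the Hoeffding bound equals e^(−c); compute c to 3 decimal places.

Σ(b_i − a_i)² = 40·1² + 75·10² + 118·11² = 21818.
c = 2t² / 21818 = 2·297² / 21818 = 8.0859.

8.086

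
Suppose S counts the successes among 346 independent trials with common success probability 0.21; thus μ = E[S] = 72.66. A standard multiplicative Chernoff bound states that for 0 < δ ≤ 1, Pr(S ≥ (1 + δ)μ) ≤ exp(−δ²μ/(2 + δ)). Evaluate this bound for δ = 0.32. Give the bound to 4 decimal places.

0.0405

Exponent = δ²μ/(2 + δ) = 0.32²·72.66/2.32 = 3.2071.
Bound = exp(−3.2071) = 0.04048.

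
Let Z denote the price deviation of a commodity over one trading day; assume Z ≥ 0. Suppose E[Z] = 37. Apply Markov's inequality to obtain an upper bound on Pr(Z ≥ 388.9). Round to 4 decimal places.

0.0951

Markov's inequality: for a non-negative random variable, Pr(Z ≥ a) ≤ E[Z]/a.
Here E[Z] = 37 and a = 388.9, so the bound is 37/388.9 = 0.0951.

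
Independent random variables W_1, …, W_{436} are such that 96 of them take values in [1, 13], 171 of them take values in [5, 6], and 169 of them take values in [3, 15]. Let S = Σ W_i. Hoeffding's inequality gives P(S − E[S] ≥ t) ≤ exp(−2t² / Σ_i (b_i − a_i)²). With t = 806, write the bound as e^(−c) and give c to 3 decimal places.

33.896

Σ(b_i − a_i)² = 96·12² + 171·1² + 169·12² = 38331.
c = 2t² / 38331 = 2·806² / 38331 = 33.8961.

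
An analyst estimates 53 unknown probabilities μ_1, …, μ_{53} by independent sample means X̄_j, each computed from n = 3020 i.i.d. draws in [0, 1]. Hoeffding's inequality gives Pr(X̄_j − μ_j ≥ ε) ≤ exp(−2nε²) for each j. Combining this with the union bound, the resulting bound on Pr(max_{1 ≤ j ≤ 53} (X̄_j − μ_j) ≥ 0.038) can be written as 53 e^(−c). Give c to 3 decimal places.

Union bound over the 53 events: Pr(max_{1 ≤ j ≤ 53} (X̄_j − μ_j) ≥ 0.038) ≤ 53·exp(−2nε²) = 53 exp(−2·3020·0.038²).
So c = 2·3020·0.038² = 8.7218.

8.722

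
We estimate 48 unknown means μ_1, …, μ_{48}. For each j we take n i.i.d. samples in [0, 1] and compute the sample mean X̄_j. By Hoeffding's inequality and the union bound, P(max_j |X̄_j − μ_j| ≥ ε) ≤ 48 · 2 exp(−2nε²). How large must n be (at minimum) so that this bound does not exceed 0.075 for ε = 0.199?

Need 2·48·exp(−2nε²) ≤ 0.075, i.e. exp(−2nε²) ≤ 0.075/96.
So 2nε² ≥ ln(96/0.075) = 7.154615.
Hence n ≥ 7.154615/(2·0.199²) = 90.334.
The smallest integer n is 91.

91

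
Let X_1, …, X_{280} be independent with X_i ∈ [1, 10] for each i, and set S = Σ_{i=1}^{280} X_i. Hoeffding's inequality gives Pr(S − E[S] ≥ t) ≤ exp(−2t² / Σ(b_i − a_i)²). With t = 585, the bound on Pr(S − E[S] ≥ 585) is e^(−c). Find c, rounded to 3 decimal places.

Σ(b_i − a_i)² = 280·(9)² = 22680.
c = 2t²/22680 = 2·585²/22680 = 30.1786.

30.179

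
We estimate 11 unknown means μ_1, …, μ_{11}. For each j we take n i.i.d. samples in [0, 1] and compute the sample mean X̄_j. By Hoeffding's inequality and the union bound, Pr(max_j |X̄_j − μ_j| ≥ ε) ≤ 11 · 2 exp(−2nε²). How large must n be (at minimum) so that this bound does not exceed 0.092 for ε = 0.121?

188

Need 2·11·exp(−2nε²) ≤ 0.092, i.e. exp(−2nε²) ≤ 0.092/22.
So 2nε² ≥ ln(22/0.092) = 5.477009.
Hence n ≥ 5.477009/(2·0.121²) = 187.044.
The smallest integer n is 188.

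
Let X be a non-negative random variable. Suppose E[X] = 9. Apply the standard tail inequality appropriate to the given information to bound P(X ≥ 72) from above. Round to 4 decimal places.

Only the mean of a non-negative variable is known, so Markov's inequality is the applicable tail bound.
Markov's inequality: for a non-negative random variable, P(X ≥ a) ≤ E[X]/a.
Here E[X] = 9 and a = 72, so the bound is 9/72 = 0.1250.

0.1250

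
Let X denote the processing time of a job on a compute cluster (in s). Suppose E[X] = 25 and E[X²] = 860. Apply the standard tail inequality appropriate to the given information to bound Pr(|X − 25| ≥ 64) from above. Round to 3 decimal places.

The first two moments determine the variance, so Chebyshev's inequality is the sharpest standard bound available.
Var(X) = E[X²] − (E[X])² = 860 − 625 = 235.
Chebyshev's inequality: Pr(|X − μ| ≥ t) ≤ Var(X)/t² = 235/4096 = 0.0574.

0.057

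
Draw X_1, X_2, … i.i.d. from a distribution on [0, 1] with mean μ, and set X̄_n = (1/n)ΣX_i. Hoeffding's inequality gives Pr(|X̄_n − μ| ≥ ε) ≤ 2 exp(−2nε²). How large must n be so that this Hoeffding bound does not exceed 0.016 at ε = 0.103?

Require 2·exp(−2nε²) ≤ 0.016, i.e. 2nε² ≥ ln(2/0.016) = 4.828314.
So n ≥ 4.828314 / (2·0.103²) = 227.557.
The smallest integer n is 228.

228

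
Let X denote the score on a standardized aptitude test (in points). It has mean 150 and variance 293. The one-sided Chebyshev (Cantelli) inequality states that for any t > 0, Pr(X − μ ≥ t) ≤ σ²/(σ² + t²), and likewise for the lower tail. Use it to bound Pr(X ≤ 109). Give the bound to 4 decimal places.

0.1484

Here σ² = 293 and t = 41, so σ² + t² = 1974.
Cantelli's bound: 293/1974 = 0.1484.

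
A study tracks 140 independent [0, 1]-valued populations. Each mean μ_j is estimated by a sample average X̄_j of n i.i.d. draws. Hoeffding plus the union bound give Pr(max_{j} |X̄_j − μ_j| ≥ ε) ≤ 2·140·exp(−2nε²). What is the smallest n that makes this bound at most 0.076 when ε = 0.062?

Need 2·140·exp(−2nε²) ≤ 0.076, i.e. exp(−2nε²) ≤ 0.076/280.
So 2nε² ≥ ln(280/0.076) = 8.211812.
Hence n ≥ 8.211812/(2·0.062²) = 1068.134.
The smallest integer n is 1069.

1069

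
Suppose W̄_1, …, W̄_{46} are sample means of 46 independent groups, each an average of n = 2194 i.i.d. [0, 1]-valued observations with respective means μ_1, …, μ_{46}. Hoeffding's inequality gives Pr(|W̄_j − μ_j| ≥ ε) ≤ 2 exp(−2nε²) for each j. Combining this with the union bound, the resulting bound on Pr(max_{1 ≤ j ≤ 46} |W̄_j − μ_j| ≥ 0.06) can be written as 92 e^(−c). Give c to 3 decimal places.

15.797

Union bound over the 46 events: Pr(max_{1 ≤ j ≤ 46} |W̄_j − μ_j| ≥ 0.06) ≤ 46·2·exp(−2nε²) = 92 exp(−2·2194·0.06²).
So c = 2·2194·0.06² = 15.7968.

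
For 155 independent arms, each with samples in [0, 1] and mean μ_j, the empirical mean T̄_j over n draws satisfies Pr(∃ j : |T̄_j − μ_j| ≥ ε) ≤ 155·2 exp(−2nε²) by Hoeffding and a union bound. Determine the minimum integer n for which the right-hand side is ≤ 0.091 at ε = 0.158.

Need 2·155·exp(−2nε²) ≤ 0.091, i.e. exp(−2nε²) ≤ 0.091/310.
So 2nε² ≥ ln(310/0.091) = 8.133468.
Hence n ≥ 8.133468/(2·0.158²) = 162.904.
The smallest integer n is 163.

163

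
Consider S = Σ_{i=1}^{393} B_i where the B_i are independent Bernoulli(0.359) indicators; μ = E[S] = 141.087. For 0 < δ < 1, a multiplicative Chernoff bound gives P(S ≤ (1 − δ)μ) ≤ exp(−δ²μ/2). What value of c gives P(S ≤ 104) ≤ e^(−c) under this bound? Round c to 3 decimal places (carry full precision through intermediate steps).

Write 104 = (1 − δ)μ, so δ = 1 − 104/141.087 = 0.2628662…
Then the exponent is δ²μ/2 = (μ − 104)²/(2μ) = 4.874459.

4.874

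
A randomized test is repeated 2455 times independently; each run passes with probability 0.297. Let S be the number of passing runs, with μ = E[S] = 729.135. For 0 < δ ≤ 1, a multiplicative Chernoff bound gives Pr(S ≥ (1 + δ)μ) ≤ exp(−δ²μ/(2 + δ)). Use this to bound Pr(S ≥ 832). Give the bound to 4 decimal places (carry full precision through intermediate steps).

0.0011

Write 832 = (1 + δ)μ, so δ = 832/729.135 − 1 = 0.1410781…
Then the exponent is δ²μ/(2 + δ) = (832 − μ)² / (μ·(2 + δ)) = 6.777894.
Bound = exp(−6.777894) = 0.00114.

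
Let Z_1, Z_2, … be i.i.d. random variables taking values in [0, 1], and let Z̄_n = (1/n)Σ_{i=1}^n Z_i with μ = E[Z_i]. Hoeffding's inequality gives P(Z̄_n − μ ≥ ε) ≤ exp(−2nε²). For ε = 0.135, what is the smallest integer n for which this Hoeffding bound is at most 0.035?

92

Require exp(−2nε²) ≤ 0.035, i.e. 2nε² ≥ ln(1/0.035) = 3.352407.
So n ≥ 3.352407 / (2·0.135²) = 91.973.
The smallest integer n is 92.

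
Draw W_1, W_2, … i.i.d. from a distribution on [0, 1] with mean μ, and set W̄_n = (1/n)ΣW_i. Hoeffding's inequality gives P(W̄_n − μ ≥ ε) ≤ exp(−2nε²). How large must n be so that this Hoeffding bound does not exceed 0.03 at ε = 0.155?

Require exp(−2nε²) ≤ 0.03, i.e. 2nε² ≥ ln(1/0.03) = 3.506558.
So n ≥ 3.506558 / (2·0.155²) = 72.977.
The smallest integer n is 73.

73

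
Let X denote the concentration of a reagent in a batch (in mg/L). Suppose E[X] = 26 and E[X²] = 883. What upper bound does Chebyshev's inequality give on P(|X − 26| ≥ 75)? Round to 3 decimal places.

Var(X) = E[X²] − (E[X])² = 883 − 676 = 207.
Chebyshev's inequality: P(|X − μ| ≥ t) ≤ Var(X)/t² = 207/5625 = 0.0368.

0.037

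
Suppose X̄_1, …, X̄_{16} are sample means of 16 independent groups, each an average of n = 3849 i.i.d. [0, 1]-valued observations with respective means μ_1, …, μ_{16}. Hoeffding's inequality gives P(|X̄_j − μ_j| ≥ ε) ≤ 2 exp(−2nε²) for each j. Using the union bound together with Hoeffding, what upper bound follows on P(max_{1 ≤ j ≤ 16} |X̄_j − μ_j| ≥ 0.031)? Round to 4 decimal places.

0.0196

Per-experiment Hoeffding bound: 2·exp(−2·3849·0.031²) = 2·exp(−7.39778) = 0.0012252.
Union bound over 16 events: 16·0.0012252 = 0.01960.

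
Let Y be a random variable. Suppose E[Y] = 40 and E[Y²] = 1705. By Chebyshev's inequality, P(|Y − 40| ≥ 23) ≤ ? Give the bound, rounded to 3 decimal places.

0.198

Var(Y) = E[Y²] − (E[Y])² = 1705 − 1600 = 105.
Chebyshev's inequality: P(|Y − μ| ≥ t) ≤ Var(Y)/t² = 105/529 = 0.1985.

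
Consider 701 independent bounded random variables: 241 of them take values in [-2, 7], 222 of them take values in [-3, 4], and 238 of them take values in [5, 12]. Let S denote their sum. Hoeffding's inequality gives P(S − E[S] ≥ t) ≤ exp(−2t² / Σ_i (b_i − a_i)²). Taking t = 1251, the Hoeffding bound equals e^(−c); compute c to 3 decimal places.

74.416

Σ(b_i − a_i)² = 241·9² + 222·7² + 238·7² = 42061.
c = 2t² / 42061 = 2·1251² / 42061 = 74.4158.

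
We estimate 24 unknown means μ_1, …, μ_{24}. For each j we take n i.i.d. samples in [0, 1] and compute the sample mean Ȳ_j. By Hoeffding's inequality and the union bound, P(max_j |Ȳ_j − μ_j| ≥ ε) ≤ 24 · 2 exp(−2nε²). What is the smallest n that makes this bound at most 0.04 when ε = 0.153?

Need 2·24·exp(−2nε²) ≤ 0.04, i.e. exp(−2nε²) ≤ 0.04/48.
So 2nε² ≥ ln(48/0.04) = 7.090077.
Hence n ≥ 7.090077/(2·0.153²) = 151.439.
The smallest integer n is 152.

152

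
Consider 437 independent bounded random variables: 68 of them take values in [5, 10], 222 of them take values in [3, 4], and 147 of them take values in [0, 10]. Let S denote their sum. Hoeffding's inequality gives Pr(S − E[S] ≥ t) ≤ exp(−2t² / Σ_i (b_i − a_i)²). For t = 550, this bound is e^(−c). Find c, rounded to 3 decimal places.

36.398

Σ(b_i − a_i)² = 68·5² + 222·1² + 147·10² = 16622.
c = 2t² / 16622 = 2·550² / 16622 = 36.3975.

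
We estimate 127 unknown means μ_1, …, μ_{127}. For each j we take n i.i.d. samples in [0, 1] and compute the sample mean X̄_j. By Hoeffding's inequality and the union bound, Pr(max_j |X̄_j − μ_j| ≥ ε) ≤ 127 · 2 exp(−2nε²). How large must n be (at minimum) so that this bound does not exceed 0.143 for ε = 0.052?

1384

Need 2·127·exp(−2nε²) ≤ 0.143, i.e. exp(−2nε²) ≤ 0.143/254.
So 2nε² ≥ ln(254/0.143) = 7.482245.
Hence n ≥ 7.482245/(2·0.052²) = 1383.551.
The smallest integer n is 1384.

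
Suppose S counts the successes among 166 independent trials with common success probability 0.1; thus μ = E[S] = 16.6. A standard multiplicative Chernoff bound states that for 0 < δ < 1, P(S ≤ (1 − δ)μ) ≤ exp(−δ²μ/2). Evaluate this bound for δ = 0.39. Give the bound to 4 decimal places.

Exponent = δ²μ/2 = 0.39²·16.6/2 = 1.2624.
Bound = exp(−1.2624) = 0.28297.

0.2830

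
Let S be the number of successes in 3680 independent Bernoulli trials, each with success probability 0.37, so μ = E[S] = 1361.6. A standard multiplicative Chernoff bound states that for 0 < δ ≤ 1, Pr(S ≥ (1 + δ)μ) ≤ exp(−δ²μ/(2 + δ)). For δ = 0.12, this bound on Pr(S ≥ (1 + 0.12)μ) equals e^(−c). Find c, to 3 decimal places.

c = δ²μ/(2 + δ) = 0.12²·1361.6/(2 + 0.12) = 9.2486.

9.249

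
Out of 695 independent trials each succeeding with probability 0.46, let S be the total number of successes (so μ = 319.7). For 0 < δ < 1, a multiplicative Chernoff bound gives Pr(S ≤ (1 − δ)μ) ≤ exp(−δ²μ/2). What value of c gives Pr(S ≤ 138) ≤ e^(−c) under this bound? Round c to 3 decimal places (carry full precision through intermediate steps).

51.634

Write 138 = (1 − δ)μ, so δ = 1 − 138/319.7 = 0.5683453…
Then the exponent is δ²μ/2 = (μ − 138)²/(2μ) = 51.634173.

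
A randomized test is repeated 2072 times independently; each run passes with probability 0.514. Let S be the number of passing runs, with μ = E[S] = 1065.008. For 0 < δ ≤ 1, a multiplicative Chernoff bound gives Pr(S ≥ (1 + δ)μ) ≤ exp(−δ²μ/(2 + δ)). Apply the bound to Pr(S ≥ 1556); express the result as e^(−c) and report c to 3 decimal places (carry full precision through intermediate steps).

91.977

Write 1556 = (1 + δ)μ, so δ = 1556/1065.008 − 1 = 0.4610219…
Then the exponent is δ²μ/(2 + δ) = (1556 − μ)² / (μ·(2 + δ)) = 91.977264.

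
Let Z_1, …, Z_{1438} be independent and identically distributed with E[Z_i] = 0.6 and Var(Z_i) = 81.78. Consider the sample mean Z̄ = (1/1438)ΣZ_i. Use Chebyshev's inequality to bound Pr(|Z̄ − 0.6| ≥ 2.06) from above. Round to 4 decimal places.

Var(Z̄) = Var(Z_i)/n = 81.78/1438 = 0.056871.
Chebyshev: Pr(|Z̄ − 0.6| ≥ 2.06) ≤ Var(Z̄)/(2.06)² = 81.78/(1438·2.06²) = 0.0134.

0.0134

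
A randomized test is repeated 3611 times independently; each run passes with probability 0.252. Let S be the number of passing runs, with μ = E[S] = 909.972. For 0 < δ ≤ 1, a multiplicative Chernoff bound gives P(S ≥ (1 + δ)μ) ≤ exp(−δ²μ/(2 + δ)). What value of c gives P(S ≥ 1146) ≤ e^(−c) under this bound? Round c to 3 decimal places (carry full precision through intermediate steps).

Write 1146 = (1 + δ)μ, so δ = 1146/909.972 − 1 = 0.2593794…
Then the exponent is δ²μ/(2 + δ) = (1146 − μ)² / (μ·(2 + δ)) = 27.096292.

27.096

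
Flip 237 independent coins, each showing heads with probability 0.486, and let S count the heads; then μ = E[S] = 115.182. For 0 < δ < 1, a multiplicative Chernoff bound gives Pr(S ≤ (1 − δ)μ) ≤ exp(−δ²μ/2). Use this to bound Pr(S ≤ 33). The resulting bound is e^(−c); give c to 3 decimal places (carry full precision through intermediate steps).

Write 33 = (1 − δ)μ, so δ = 1 − 33/115.182 = 0.7134969…
Then the exponent is δ²μ/2 = (μ − 33)²/(2μ) = 29.318301.

29.318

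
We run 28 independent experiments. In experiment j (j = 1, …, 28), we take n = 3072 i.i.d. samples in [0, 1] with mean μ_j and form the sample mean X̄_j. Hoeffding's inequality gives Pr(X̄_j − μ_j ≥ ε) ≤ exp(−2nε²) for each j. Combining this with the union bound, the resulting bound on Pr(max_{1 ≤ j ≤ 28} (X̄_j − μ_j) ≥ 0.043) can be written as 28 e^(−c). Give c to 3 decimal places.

Union bound over the 28 events: Pr(max_{1 ≤ j ≤ 28} (X̄_j − μ_j) ≥ 0.043) ≤ 28·exp(−2nε²) = 28 exp(−2·3072·0.043²).
So c = 2·3072·0.043² = 11.3603.

11.360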